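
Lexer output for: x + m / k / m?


Scan left to right, longest-match per lexeme
Tokens: ID(x), OP(+), ID(m), OP(/), ID(k), OP(/), ID(m)


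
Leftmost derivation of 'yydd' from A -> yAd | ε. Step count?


Derivation: A => yAd => yyAdd => yydd
Steps: 3


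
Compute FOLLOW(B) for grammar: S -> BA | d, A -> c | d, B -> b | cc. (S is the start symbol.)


$ ∈ FOLLOW(S). For each A -> αBβ: add FIRST(β)\{ε} to FOLLOW(B); if β nullable, add FOLLOW(A).
FOLLOW(B) = {c, d}


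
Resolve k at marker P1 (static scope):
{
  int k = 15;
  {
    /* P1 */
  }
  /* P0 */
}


P1's block does not declare k; resolves to the enclosing declaration at depth 0
k = 15


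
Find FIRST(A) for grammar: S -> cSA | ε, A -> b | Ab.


Per alternative of A: FIRST(b) = {b}; FIRST(Ab) = {b}
FIRST(A) = {b}


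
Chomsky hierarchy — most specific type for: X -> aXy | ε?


Single nonterminal LHS, but a^n y^n is not regular
Classification: Type 2 (Context-Free)


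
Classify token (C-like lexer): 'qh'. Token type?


Pattern: letter/underscore followed by alphanumerics, not a keyword
Type: IDENTIFIER


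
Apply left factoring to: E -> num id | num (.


Common prefix: 'num'
Factored: E -> num E', E' -> id | (


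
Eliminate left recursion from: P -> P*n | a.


Left-recursive alternatives: P*n; non-recursive: a
Introduce P': P -> aP', P' -> *nP' | ε


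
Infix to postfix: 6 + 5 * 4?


* has higher precedence, evaluate 5*4 first
Postfix: 6 5 4 * +


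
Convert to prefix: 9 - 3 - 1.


left-to-right (same/higher precedence on left): tree is (- (- 9 3) 1)
Prefix: - - 9 3 1


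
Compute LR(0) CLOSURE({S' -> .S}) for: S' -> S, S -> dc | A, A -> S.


Start: S' -> .S
For each item with dot before a nonterminal B, add B -> .γ for every B-production
Closure: [S' -> .S, S -> .dc, S -> .A, A -> .S]


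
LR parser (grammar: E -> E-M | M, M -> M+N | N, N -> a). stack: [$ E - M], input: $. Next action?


handle 'E-M' on top; lookahead ∈ FOLLOW(E) = {-, $}
Action: reduce (E -> E-M)


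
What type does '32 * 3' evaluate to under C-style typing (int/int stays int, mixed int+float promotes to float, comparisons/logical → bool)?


Operand types: int * int
Rule: mixed int/float promotes to float; int/int stays int
Result type: int


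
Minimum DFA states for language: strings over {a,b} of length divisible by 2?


Track length mod 2: states 0..1, accept at 0
Minimal DFA: 2 states


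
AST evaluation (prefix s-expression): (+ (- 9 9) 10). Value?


Evaluate inner: (- 9 9) = 0
Evaluate root: (+ 0 10) = 10
Result: 10


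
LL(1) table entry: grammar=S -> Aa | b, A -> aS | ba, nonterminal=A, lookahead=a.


For [A, a]: 'a' ∈ FIRST(aS)
Entry: A -> aS


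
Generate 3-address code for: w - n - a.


Break into single-operator statements:
t1 = w - n
t2 = t1 - a


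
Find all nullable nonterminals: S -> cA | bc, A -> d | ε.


A nonterminal is nullable iff some alternative derives ε (directly, or every symbol in it is nullable)
Nullable: {A}


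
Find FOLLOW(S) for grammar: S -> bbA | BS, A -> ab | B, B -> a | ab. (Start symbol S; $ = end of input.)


$ ∈ FOLLOW(S). For each A -> αBβ: add FIRST(β)\{ε} to FOLLOW(B); if β nullable, add FOLLOW(A).
FOLLOW(S) = {$}


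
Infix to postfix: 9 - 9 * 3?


* has higher precedence, evaluate 9*3 first
Postfix: 9 9 3 * -


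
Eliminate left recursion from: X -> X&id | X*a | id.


Left-recursive alternatives: X&id, X*a; non-recursive: id
Introduce X': X -> idX', X' -> &idX' | *aX' | ε


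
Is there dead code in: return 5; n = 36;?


statement follows a return and is unreachable
Dead: 'n = 36'


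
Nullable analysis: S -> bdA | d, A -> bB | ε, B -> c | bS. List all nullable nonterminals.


A nonterminal is nullable iff some alternative derives ε (directly, or every symbol in it is nullable)
Nullable: {A}


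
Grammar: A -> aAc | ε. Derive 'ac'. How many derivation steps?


Derivation: A => aAc => ac
Steps: 2


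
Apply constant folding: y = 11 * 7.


11 * 7 = 77 at compile time
Optimized: y = 77


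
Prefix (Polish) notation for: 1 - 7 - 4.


left-to-right (same/higher precedence on left): tree is (- (- 1 7) 4)
Prefix: - - 1 7 4


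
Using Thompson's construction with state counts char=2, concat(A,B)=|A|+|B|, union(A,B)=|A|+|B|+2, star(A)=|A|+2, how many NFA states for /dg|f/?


Syntax tree has 3 char leaf(s), 1 union(s), 0 star(s)
chars contribute 3×2 = 6; each union adds +2; each star adds +2
Total: 6 + 2 + 0 = 8 states


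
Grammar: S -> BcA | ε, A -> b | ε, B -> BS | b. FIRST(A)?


Per alternative of A: FIRST(b) = {b}; FIRST(ε) = {ε}
FIRST(A) = {b, ε}


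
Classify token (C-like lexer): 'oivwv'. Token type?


Pattern: letter/underscore followed by alphanumerics, not a keyword
Type: IDENTIFIER


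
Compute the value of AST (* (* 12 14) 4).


Evaluate inner: (* 12 14) = 168
Evaluate root: (* 168 4) = 672
Result: 672


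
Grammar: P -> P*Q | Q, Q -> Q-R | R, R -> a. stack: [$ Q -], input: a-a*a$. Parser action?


no handle; shift 'a'
Action: shift


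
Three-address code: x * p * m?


Break into single-operator statements:
t1 = x * p
t2 = t1 * m


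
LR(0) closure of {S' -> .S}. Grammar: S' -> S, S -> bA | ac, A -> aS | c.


Start: S' -> .S
For each item with dot before a nonterminal B, add B -> .γ for every B-production
Closure: [S' -> .S, S -> .bA, S -> .ac]


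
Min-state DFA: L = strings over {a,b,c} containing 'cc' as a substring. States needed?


KMP-style automaton: 2 progress states + 1 absorbing accept = 3
Minimal DFA: 3 states


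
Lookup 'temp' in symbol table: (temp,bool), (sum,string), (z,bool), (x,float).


Lookup 'temp' → type bool


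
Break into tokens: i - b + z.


Scan left to right, longest-match per lexeme
Tokens: ID(i), OP(-), ID(b), OP(+), ID(z)


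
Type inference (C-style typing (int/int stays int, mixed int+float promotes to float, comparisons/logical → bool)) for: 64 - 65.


Operand types: int - int
Rule: mixed int/float promotes to float; int/int stays int
Result type: int


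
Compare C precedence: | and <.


'<' is relational (level 7); '|' is bitwise OR (level 3)
Higher level binds tighter
'<' has higher precedence than '|'


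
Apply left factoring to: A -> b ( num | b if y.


Common prefix: 'b'
Factored: A -> b A', A' -> ( num | if y


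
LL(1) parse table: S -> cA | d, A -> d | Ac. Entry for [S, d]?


For [S, d]: 'd' ∈ FIRST(d)
Entry: S -> d


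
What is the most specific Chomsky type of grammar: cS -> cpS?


LHS has context (more than one symbol) and |LHS| ≤ |RHS|
Classification: Type 1 (Context-Sensitive)


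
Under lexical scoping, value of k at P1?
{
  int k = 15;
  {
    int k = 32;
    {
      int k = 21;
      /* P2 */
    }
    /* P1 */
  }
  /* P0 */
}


k declared in the same block as P1
k = 32


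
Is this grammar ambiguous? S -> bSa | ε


balanced b^n…a^n: each string has a unique parse
Unambiguous


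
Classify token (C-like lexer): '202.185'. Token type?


Pattern: digits with a decimal point
Type: FLOAT_LITERAL


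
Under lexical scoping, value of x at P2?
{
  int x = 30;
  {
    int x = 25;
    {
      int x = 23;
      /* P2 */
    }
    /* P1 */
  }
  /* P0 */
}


x declared in the same block as P2
x = 23


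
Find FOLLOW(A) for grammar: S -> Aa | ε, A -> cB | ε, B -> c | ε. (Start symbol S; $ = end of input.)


$ ∈ FOLLOW(S). For each A -> αBβ: add FIRST(β)\{ε} to FOLLOW(B); if β nullable, add FOLLOW(A).
FOLLOW(A) = {a}


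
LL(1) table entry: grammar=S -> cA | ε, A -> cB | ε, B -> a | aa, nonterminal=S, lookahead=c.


For [S, c]: 'c' ∈ FIRST(cA)
Entry: S -> cA


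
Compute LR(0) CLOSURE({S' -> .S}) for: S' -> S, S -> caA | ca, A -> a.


Start: S' -> .S
For each item with dot before a nonterminal B, add B -> .γ for every B-production
Closure: [S' -> .S, S -> .caA, S -> .ca]


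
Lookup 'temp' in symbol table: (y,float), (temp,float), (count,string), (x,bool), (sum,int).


Lookup 'temp' → type float


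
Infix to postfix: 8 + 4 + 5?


Left to right (same or higher precedence on left)
Postfix: 8 4 + 5 +


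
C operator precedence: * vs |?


'*' is multiplicative (level 10); '|' is bitwise OR (level 3)
Higher level binds tighter
'*' has higher precedence than '|'


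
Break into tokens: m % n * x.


Scan left to right, longest-match per lexeme
Tokens: ID(m), OP(%), ID(n), OP(*), ID(x)


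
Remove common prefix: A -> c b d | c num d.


Common prefix: 'c'
Factored: A -> c A', A' -> b d | num d


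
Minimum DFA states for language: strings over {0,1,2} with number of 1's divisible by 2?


Track (count of 1) mod 2: states 0..1, accept at 0
Minimal DFA: 2 states


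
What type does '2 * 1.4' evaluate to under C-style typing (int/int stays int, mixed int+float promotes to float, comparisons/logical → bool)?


Operand types: int * float
Rule: mixed int/float promotes to float; int/int stays int
Result type: float


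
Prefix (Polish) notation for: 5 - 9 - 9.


left-to-right (same/higher precedence on left): tree is (- (- 5 9) 9)
Prefix: - - 5 9 9


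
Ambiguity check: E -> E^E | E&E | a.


'a^a&a' has two parse trees (no precedence encoded between ^ and &)
Ambiguous


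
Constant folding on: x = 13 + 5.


13 + 5 = 18 at compile time
Optimized: x = 18


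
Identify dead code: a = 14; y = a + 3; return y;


a is read by y's definition; y is returned
No dead code


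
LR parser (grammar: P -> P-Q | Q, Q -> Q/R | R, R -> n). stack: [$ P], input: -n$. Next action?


shift '-' to continue P -> P-Q
Action: shift


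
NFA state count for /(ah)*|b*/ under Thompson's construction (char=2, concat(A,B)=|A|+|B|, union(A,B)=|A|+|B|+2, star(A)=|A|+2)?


Syntax tree has 3 char leaf(s), 1 union(s), 2 star(s)
chars contribute 3×2 = 6; each union adds +2; each star adds +2
Total: 6 + 2 + 4 = 12 states


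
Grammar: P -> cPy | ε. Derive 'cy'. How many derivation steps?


Derivation: P => cPy => cy
Steps: 2


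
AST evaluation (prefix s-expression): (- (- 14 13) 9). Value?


Evaluate inner: (- 14 13) = 1
Evaluate root: (- 1 9) = -8
Result: -8


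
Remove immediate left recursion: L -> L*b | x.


Left-recursive alternatives: L*b; non-recursive: x
Introduce L': L -> xL', L' -> *bL' | ε


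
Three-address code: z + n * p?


Break into single-operator statements:
t1 = n * p
t2 = z + t1


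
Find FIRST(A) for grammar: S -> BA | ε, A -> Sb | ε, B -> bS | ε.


Per alternative of A: FIRST(Sb) = {b}; FIRST(ε) = {ε}
FIRST(A) = {b, ε}


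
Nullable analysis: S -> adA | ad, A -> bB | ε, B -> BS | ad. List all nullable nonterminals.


A nonterminal is nullable iff some alternative derives ε (directly, or every symbol in it is nullable)
Nullable: {A}


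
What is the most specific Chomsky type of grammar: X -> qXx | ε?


Single nonterminal LHS, but q^n x^n is not regular
Classification: Type 2 (Context-Free)


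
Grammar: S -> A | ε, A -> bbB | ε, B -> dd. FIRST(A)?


Per alternative of A: FIRST(bbB) = {b}; FIRST(ε) = {ε}
FIRST(A) = {b, ε}


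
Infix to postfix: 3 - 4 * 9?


* has higher precedence, evaluate 4*9 first
Postfix: 3 4 9 * -


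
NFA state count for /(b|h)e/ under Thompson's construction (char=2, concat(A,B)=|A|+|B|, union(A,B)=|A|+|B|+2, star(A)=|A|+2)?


Syntax tree has 3 char leaf(s), 1 union(s), 0 star(s)
chars contribute 3×2 = 6; each union adds +2; each star adds +2
Total: 6 + 2 + 0 = 8 states


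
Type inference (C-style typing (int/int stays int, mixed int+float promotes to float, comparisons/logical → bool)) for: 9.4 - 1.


Operand types: float - int
Rule: mixed int/float promotes to float; int/int stays int
Result type: float


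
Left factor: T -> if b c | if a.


Common prefix: 'if'
Factored: T -> if T', T' -> b c | a


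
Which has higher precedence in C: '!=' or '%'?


'%' is multiplicative (level 10); '!=' is equality (level 6)
Higher level binds tighter
'%' has higher precedence than '!='


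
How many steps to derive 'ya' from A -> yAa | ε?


Derivation: A => yAa => ya
Steps: 2


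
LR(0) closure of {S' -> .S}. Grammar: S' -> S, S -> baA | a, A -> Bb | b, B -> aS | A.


Start: S' -> .S
For each item with dot before a nonterminal B, add B -> .γ for every B-production
Closure: [S' -> .S, S -> .baA, S -> .a]


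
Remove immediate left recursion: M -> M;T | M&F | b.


Left-recursive alternatives: M;T, M&F; non-recursive: b
Introduce M': M -> bM', M' -> ;TM' | &FM' | ε


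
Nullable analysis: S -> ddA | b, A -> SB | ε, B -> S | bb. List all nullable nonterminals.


A nonterminal is nullable iff some alternative derives ε (directly, or every symbol in it is nullable)
Nullable: {A}


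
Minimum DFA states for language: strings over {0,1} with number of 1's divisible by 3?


Track (count of 1) mod 3: states 0..2, accept at 0
Minimal DFA: 3 states


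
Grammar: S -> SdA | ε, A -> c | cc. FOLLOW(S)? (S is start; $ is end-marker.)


$ ∈ FOLLOW(S). For each A -> αBβ: add FIRST(β)\{ε} to FOLLOW(B); if β nullable, add FOLLOW(A).
FOLLOW(S) = {$, d}


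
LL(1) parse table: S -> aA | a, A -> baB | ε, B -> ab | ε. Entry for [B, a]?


For [B, a]: 'a' ∈ FIRST(ab)
Entry: B -> ab


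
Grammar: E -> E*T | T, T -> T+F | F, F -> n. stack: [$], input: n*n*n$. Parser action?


no handle on stack; shift 'n'
Action: shift


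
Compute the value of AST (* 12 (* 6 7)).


Evaluate inner: (* 6 7) = 42
Evaluate root: (* 12 42) = 504
Result: 504


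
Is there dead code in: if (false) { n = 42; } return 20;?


condition is constant false, so the whole block is unreachable
Dead: 'if (false) { n = 42; }'


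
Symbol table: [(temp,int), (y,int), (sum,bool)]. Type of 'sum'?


Lookup 'sum' → type bool


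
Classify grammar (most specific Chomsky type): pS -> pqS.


LHS has context (more than one symbol) and |LHS| ≤ |RHS|
Classification: Type 1 (Context-Sensitive)


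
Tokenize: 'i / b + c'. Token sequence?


Scan left to right, longest-match per lexeme
Tokens: ID(i), OP(/), ID(b), OP(+), ID(c)


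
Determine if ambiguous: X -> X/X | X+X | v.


'v/v+v' has two parse trees (no precedence encoded between / and +)
Ambiguous


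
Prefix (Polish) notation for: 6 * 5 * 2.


left-to-right (same/higher precedence on left): tree is (* (* 6 5) 2)
Prefix: * * 6 5 2


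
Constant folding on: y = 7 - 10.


7 - 10 = -3 at compile time
Optimized: y = -3


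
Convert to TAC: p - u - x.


Break into single-operator statements:
t1 = p - u
t2 = t1 - x


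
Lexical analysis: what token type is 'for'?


Pattern: reserved word
Type: KEYWORD


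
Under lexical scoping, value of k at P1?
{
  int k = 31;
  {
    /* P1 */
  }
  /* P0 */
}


P1's block does not declare k; resolves to the enclosing declaration at depth 0
k = 31


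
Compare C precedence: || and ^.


'^' is bitwise XOR (level 4); '||' is logical OR (level 1)
Higher level binds tighter
'^' has higher precedence than '||'


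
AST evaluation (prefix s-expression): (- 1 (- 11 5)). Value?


Evaluate inner: (- 11 5) = 6
Evaluate root: (- 1 6) = -5
Result: -5


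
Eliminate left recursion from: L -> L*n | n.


Left-recursive alternatives: L*n; non-recursive: n
Introduce L': L -> nL', L' -> *nL' | ε


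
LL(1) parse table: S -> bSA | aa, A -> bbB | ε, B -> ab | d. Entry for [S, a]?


For [S, a]: 'a' ∈ FIRST(aa)
Entry: S -> aa


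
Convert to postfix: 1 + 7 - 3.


Left to right (same or higher precedence on left)
Postfix: 1 7 + 3 -


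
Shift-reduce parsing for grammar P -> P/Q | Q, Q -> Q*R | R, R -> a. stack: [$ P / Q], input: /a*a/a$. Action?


handle 'P/Q' on top; lookahead ∈ FOLLOW(P) = {/, $}
Action: reduce (P -> P/Q)


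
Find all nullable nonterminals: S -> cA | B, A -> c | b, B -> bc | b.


A nonterminal is nullable iff some alternative derives ε (directly, or every symbol in it is nullable)
Nullable: {}


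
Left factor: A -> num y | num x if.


Common prefix: 'num'
Factored: A -> num A', A' -> y | x if


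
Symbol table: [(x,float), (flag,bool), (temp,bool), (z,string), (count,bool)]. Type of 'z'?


Lookup 'z' → type string


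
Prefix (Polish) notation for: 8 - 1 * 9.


'*' binds tighter: tree is (- 8 (* 1 9))
Prefix: - 8 * 1 9


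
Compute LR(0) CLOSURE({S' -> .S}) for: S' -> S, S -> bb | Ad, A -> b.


Start: S' -> .S
For each item with dot before a nonterminal B, add B -> .γ for every B-production
Closure: [S' -> .S, S -> .bb, S -> .Ad, A -> .b]


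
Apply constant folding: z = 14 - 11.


14 - 11 = 3 at compile time
Optimized: z = 3


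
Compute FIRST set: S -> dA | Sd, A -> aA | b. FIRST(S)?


Per alternative of S: FIRST(dA) = {d}; FIRST(Sd) = {d}
FIRST(S) = {d}


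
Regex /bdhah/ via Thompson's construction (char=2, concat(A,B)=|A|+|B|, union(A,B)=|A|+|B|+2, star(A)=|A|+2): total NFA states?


Syntax tree has 5 char leaf(s), 0 union(s), 0 star(s)
chars contribute 5×2 = 10; each union adds +2; each star adds +2
Total: 10 + 0 + 0 = 10 states


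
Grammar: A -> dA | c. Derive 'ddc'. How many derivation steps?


Derivation: A => dA => ddA => ddc
Steps: 3


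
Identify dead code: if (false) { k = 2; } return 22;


condition is constant false, so the whole block is unreachable
Dead: 'if (false) { k = 2; }'


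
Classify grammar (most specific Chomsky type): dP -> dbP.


LHS has context (more than one symbol) and |LHS| ≤ |RHS|
Classification: Type 1 (Context-Sensitive)


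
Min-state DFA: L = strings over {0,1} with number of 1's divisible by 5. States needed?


Track (count of 1) mod 5: states 0..4, accept at 0
Minimal DFA: 5 states


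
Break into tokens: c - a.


Scan left to right, longest-match per lexeme
Tokens: ID(c), OP(-), ID(a)


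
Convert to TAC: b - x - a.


Break into single-operator statements:
t1 = b - x
t2 = t1 - a


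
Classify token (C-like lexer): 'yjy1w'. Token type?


Pattern: letter/underscore followed by alphanumerics, not a keyword
Type: IDENTIFIER


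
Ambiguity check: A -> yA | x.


right-linear, alternatives start with distinct terminals 'y' vs 'x': unique leftmost derivation
Unambiguous


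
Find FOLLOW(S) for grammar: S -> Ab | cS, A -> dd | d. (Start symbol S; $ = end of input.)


$ ∈ FOLLOW(S). For each A -> αBβ: add FIRST(β)\{ε} to FOLLOW(B); if β nullable, add FOLLOW(A).
FOLLOW(S) = {$}


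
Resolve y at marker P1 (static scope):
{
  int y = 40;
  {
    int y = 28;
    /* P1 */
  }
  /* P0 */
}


y declared in the same block as P1
y = 28


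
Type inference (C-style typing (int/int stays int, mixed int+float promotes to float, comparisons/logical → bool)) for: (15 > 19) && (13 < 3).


Operand types: bool && bool
Rule: logical operators take bool operands and yield bool
Result type: bool


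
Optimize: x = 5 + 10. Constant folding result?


5 + 10 = 15 at compile time
Optimized: x = 15


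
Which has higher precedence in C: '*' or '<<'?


'*' is multiplicative (level 10); '<<' is shift (level 8)
Higher level binds tighter
'*' has higher precedence than '<<'


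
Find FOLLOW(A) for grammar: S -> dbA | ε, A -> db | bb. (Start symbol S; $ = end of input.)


$ ∈ FOLLOW(S). For each A -> αBβ: add FIRST(β)\{ε} to FOLLOW(B); if β nullable, add FOLLOW(A).
FOLLOW(A) = {$}


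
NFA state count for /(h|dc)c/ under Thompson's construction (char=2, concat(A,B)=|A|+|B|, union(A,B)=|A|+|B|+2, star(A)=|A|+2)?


Syntax tree has 4 char leaf(s), 1 union(s), 0 star(s)
chars contribute 4×2 = 8; each union adds +2; each star adds +2
Total: 8 + 2 + 0 = 10 states


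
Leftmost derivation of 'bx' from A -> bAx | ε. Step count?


Derivation: A => bAx => bx
Steps: 2


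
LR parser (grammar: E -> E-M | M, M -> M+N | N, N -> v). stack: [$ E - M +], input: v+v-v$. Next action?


no handle; shift 'v'
Action: shift


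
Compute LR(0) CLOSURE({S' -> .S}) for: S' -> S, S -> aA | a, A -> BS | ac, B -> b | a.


Start: S' -> .S
For each item with dot before a nonterminal B, add B -> .γ for every B-production
Closure: [S' -> .S, S -> .aA, S -> .a]


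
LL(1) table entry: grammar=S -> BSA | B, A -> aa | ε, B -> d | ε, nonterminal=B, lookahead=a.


For [B, a]: ε is nullable and 'a' ∈ FOLLOW(B)
Entry: B -> ε


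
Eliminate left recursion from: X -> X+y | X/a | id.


Left-recursive alternatives: X+y, X/a; non-recursive: id
Introduce X': X -> idX', X' -> +yX' | /aX' | ε


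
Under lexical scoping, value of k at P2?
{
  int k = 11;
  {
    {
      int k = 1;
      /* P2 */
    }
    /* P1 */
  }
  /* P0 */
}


k declared in the same block as P2
k = 1


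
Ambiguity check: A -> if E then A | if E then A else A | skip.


dangling else: 'if E then if E then skip else skip' parses two ways
Ambiguous


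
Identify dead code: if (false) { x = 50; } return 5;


condition is constant false, so the whole block is unreachable
Dead: 'if (false) { x = 50; }'


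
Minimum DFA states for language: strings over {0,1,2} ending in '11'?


Track the longest suffix of input matching a prefix of '11': 3 classes (prefixes of length 0..2)
Minimal DFA: 3 states


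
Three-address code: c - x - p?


Break into single-operator statements:
t1 = c - x
t2 = t1 - p


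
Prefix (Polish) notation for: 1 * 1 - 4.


left-to-right (same/higher precedence on left): tree is (- (* 1 1) 4)
Prefix: - * 1 1 4


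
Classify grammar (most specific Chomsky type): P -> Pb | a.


Left-linear: every RHS is a terminal or one nonterminal followed by a terminal
Classification: Type 3 (Regular)


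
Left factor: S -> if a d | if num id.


Common prefix: 'if'
Factored: S -> if S', S' -> a d | num id


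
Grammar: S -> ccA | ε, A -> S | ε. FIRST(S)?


Per alternative of S: FIRST(ccA) = {c}; FIRST(ε) = {ε}
FIRST(S) = {c, ε}


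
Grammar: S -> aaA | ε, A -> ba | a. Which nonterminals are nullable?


A nonterminal is nullable iff some alternative derives ε (directly, or every symbol in it is nullable)
Nullable: {S}


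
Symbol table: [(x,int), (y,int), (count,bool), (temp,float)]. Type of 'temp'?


Lookup 'temp' → type float


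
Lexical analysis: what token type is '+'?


Pattern: operator symbol
Type: OPERATOR


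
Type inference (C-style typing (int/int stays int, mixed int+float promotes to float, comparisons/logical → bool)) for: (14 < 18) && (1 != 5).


Operand types: bool && bool
Rule: logical operators take bool operands and yield bool
Result type: bool


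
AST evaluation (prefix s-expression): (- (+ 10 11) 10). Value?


Evaluate inner: (+ 10 11) = 21
Evaluate root: (- 21 10) = 11
Result: 11


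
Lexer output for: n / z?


Scan left to right, longest-match per lexeme
Tokens: ID(n), OP(/), ID(z)


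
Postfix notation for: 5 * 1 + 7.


Left to right (same or higher precedence on left)
Postfix: 5 1 * 7 +


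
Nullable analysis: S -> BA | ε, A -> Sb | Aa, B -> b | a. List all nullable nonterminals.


A nonterminal is nullable iff some alternative derives ε (directly, or every symbol in it is nullable)
Nullable: {S}


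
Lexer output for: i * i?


Scan left to right, longest-match per lexeme
Tokens: ID(i), OP(*), ID(i)


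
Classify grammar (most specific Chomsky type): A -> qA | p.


Right-linear: every RHS is a terminal or a terminal followed by one nonterminal
Classification: Type 3 (Regular)


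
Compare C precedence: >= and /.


'/' is multiplicative (level 10); '>=' is relational (level 7)
Higher level binds tighter
'/' has higher precedence than '>='


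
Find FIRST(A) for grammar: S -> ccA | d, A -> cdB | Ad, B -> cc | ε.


Per alternative of A: FIRST(cdB) = {c}; FIRST(Ad) = {c}
FIRST(A) = {c}


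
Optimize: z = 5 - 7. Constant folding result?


5 - 7 = -2 at compile time
Optimized: z = -2


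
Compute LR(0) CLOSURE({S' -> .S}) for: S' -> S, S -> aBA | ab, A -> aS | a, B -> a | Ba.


Start: S' -> .S
For each item with dot before a nonterminal B, add B -> .γ for every B-production
Closure: [S' -> .S, S -> .aBA, S -> .ab]


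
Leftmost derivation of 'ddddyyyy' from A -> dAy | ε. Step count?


Derivation: A => dAy => ddAyy => dddAyyy => ddddAyyyy => ddddyyyy
Steps: 5


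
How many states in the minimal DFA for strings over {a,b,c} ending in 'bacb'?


Track the longest suffix of input matching a prefix of 'bacb': 5 classes (prefixes of length 0..4)
Minimal DFA: 5 states


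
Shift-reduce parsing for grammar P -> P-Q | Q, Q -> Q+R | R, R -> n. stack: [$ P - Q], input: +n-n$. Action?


'+' can extend Q; shift to build Q -> Q+R
Action: shift


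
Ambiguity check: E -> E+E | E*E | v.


'v+v*v' has two parse trees (no precedence encoded between + and *)
Ambiguous


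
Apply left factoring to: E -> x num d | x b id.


Common prefix: 'x'
Factored: E -> x E', E' -> num d | b id


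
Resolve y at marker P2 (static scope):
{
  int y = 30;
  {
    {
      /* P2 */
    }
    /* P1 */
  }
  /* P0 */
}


P2's block does not declare y; resolves to the enclosing declaration at depth 0
y = 30


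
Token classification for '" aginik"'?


Pattern: double-quoted sequence
Type: STRING_LITERAL


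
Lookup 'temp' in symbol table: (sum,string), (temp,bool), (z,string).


Lookup 'temp' → type bool


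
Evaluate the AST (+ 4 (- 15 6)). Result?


Evaluate inner: (- 15 6) = 9
Evaluate root: (+ 4 9) = 13
Result: 13


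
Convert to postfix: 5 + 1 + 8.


Left to right (same or higher precedence on left)
Postfix: 5 1 + 8 +


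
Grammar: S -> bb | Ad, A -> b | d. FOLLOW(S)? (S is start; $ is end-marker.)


$ ∈ FOLLOW(S). For each A -> αBβ: add FIRST(β)\{ε} to FOLLOW(B); if β nullable, add FOLLOW(A).
FOLLOW(S) = {$}


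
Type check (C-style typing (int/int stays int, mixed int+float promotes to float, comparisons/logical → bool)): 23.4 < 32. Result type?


Operand types: float < int
Rule: comparison yields bool
Result type: bool


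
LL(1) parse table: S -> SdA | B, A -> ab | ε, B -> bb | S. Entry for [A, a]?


For [A, a]: 'a' ∈ FIRST(ab)
Entry: A -> ab


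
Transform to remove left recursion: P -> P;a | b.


Left-recursive alternatives: P;a; non-recursive: b
Introduce P': P -> bP', P' -> ;aP' | ε


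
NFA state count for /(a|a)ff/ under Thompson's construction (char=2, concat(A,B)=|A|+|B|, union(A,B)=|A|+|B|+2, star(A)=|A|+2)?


Syntax tree has 4 char leaf(s), 1 union(s), 0 star(s)
chars contribute 4×2 = 8; each union adds +2; each star adds +2
Total: 8 + 2 + 0 = 10 states


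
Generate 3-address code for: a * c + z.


Break into single-operator statements:
t1 = a * c
t2 = t1 + z


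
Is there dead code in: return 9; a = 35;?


statement follows a return and is unreachable
Dead: 'a = 35'


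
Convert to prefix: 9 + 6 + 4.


left-to-right (same/higher precedence on left): tree is (+ (+ 9 6) 4)
Prefix: + + 9 6 4


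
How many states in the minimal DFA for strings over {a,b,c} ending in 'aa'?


Track the longest suffix of input matching a prefix of 'aa': 3 classes (prefixes of length 0..2)
Minimal DFA: 3 states


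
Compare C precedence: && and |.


'|' is bitwise OR (level 3); '&&' is logical AND (level 2)
Higher level binds tighter
'|' has higher precedence than '&&'


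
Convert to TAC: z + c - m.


Break into single-operator statements:
t1 = z + c
t2 = t1 - m


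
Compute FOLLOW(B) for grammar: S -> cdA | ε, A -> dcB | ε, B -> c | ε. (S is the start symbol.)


$ ∈ FOLLOW(S). For each A -> αBβ: add FIRST(β)\{ε} to FOLLOW(B); if β nullable, add FOLLOW(A).
FOLLOW(B) = {$}


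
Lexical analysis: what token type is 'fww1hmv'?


Pattern: letter/underscore followed by alphanumerics, not a keyword
Type: IDENTIFIER


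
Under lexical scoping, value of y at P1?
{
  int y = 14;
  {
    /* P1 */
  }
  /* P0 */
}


P1's block does not declare y; resolves to the enclosing declaration at depth 0
y = 14


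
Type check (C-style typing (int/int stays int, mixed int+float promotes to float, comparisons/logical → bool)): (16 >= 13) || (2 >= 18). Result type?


Operand types: bool || bool
Rule: logical operators take bool operands and yield bool
Result type: bool


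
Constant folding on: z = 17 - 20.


17 - 20 = -3 at compile time
Optimized: z = -3


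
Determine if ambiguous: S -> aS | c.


right-linear, alternatives start with distinct terminals 'a' vs 'c': unique leftmost derivation
Unambiguous


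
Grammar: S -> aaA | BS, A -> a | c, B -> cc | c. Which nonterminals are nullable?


A nonterminal is nullable iff some alternative derives ε (directly, or every symbol in it is nullable)
Nullable: {}


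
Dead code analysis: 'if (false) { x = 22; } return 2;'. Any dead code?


condition is constant false, so the whole block is unreachable
Dead: 'if (false) { x = 22; }'


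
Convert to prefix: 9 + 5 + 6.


left-to-right (same/higher precedence on left): tree is (+ (+ 9 5) 6)
Prefix: + + 9 5 6


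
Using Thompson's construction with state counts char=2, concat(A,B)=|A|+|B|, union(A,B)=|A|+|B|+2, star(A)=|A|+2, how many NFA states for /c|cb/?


Syntax tree has 3 char leaf(s), 1 union(s), 0 star(s)
chars contribute 3×2 = 6; each union adds +2; each star adds +2
Total: 6 + 2 + 0 = 8 states


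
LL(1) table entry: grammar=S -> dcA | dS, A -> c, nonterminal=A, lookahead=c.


For [A, c]: 'c' ∈ FIRST(c)
Entry: A -> c


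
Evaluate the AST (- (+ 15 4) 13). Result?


Evaluate inner: (+ 15 4) = 19
Evaluate root: (- 19 13) = 6
Result: 6


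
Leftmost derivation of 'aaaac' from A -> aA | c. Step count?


Derivation: A => aA => aaA => aaaA => aaaaA => aaaac
Steps: 5


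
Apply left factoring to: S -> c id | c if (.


Common prefix: 'c'
Factored: S -> c S', S' -> id | if (


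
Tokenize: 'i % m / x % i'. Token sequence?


Scan left to right, longest-match per lexeme
Tokens: ID(i), OP(%), ID(m), OP(/), ID(x), OP(%), ID(i)


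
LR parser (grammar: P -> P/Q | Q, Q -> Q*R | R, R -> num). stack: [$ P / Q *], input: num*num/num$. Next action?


no handle; shift 'num'
Action: shift


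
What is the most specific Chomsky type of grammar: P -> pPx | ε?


Single nonterminal LHS, but p^n x^n is not regular
Classification: Type 2 (Context-Free)


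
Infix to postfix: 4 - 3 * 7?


* has higher precedence, evaluate 3*7 first
Postfix: 4 3 7 * -


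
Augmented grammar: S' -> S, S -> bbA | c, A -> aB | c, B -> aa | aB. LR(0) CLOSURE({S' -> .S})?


Start: S' -> .S
For each item with dot before a nonterminal B, add B -> .γ for every B-production
Closure: [S' -> .S, S -> .bbA, S -> .c]


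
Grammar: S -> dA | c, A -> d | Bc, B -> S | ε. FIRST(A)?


Per alternative of A: FIRST(d) = {d}; FIRST(Bc) = {c, d}
FIRST(A) = {c, d}


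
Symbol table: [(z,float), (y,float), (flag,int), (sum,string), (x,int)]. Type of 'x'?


Lookup 'x' → type int


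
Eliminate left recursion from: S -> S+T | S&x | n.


Left-recursive alternatives: S+T, S&x; non-recursive: n
Introduce S': S -> nS', S' -> +TS' | &xS' | ε


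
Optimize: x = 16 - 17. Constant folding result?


16 - 17 = -1 at compile time
Optimized: x = -1


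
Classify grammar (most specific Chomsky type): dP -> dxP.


LHS has context (more than one symbol) and |LHS| ≤ |RHS|
Classification: Type 1 (Context-Sensitive)


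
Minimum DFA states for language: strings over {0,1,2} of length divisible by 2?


Track length mod 2: states 0..1, accept at 0
Minimal DFA: 2 states


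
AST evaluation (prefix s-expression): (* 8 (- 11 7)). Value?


Evaluate inner: (- 11 7) = 4
Evaluate root: (* 8 4) = 32
Result: 32


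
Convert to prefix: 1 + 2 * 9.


'*' binds tighter: tree is (+ 1 (* 2 9))
Prefix: + 1 * 2 9


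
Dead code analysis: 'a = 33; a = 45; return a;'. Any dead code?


first assignment to a is overwritten before any read
Dead: 'a = 33'


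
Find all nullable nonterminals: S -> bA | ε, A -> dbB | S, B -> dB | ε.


A nonterminal is nullable iff some alternative derives ε (directly, or every symbol in it is nullable)
Nullable: {A, B, S}


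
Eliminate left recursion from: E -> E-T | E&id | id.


Left-recursive alternatives: E-T, E&id; non-recursive: id
Introduce E': E -> idE', E' -> -TE' | &idE' | ε


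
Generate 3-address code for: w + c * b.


Break into single-operator statements:
t1 = c * b
t2 = w + t1


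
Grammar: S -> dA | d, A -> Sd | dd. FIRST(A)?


Per alternative of A: FIRST(Sd) = {d}; FIRST(dd) = {d}
FIRST(A) = {d}


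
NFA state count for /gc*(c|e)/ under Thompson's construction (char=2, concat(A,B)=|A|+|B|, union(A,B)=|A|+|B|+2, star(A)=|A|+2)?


Syntax tree has 4 char leaf(s), 1 union(s), 1 star(s)
chars contribute 4×2 = 8; each union adds +2; each star adds +2
Total: 8 + 2 + 2 = 12 states


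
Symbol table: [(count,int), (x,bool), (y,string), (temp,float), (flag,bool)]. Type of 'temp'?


Lookup 'temp' → type float


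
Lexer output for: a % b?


Scan left to right, longest-match per lexeme
Tokens: ID(a), OP(%), ID(b)


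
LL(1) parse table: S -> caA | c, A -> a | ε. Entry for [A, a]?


For [A, a]: 'a' ∈ FIRST(a)
Entry: A -> a


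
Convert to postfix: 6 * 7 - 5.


Left to right (same or higher precedence on left)
Postfix: 6 7 * 5 -


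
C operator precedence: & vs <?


'<' is relational (level 7); '&' is bitwise AND (level 5)
Higher level binds tighter
'<' has higher precedence than '&'


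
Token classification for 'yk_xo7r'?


Pattern: letter/underscore followed by alphanumerics, not a keyword
Type: IDENTIFIER


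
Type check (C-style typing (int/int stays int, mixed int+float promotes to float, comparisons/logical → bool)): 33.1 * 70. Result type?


Operand types: float * int
Rule: mixed int/float promotes to float; int/int stays int
Result type: float


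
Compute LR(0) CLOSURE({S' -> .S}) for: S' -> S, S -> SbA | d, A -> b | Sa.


Start: S' -> .S
For each item with dot before a nonterminal B, add B -> .γ for every B-production
Closure: [S' -> .S, S -> .SbA, S -> .d]


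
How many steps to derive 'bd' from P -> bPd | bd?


Derivation: P => bd
Steps: 1


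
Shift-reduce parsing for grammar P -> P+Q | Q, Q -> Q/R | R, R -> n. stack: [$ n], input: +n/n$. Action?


'n' on top is the handle for R -> n
Action: reduce (R -> n)


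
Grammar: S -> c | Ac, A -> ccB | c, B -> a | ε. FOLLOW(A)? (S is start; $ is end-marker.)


$ ∈ FOLLOW(S). For each A -> αBβ: add FIRST(β)\{ε} to FOLLOW(B); if β nullable, add FOLLOW(A).
FOLLOW(A) = {c}


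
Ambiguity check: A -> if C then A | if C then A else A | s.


dangling else: 'if C then if C then s else s' parses two ways
Ambiguous


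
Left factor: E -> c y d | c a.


Common prefix: 'c'
Factored: E -> c E', E' -> y d | a


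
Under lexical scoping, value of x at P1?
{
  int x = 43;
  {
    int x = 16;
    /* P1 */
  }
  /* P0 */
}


x declared in the same block as P1
x = 16


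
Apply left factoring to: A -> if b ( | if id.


Common prefix: 'if'
Factored: A -> if A', A' -> b ( | id


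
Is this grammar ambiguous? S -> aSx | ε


balanced a^n…x^n: each string has a unique parse
Unambiguous


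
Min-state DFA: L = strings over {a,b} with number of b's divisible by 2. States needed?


Track (count of b) mod 2: states 0..1, accept at 0
Minimal DFA: 2 states


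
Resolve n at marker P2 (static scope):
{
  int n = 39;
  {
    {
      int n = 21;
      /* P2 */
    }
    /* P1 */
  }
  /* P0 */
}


n declared in the same block as P2
n = 21


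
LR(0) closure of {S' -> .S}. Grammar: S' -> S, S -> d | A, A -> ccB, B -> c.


Start: S' -> .S
For each item with dot before a nonterminal B, add B -> .γ for every B-production
Closure: [S' -> .S, S -> .d, S -> .A, A -> .ccB]


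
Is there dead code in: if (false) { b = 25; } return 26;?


condition is constant false, so the whole block is unreachable
Dead: 'if (false) { b = 25; }'


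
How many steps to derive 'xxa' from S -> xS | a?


Derivation: S => xS => xxS => xxa
Steps: 3


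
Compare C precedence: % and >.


'%' is multiplicative (level 10); '>' is relational (level 7)
Higher level binds tighter
'%' has higher precedence than '>'


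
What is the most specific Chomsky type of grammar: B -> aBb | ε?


Single nonterminal LHS, but a^n b^n is not regular
Classification: Type 2 (Context-Free)


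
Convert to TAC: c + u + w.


Break into single-operator statements:
t1 = c + u
t2 = t1 + w


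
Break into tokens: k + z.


Scan left to right, longest-match per lexeme
Tokens: ID(k), OP(+), ID(z)


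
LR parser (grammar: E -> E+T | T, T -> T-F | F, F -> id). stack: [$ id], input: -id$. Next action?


'id' on top is the handle for F -> id
Action: reduce (F -> id)


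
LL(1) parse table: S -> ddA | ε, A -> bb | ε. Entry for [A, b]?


For [A, b]: 'b' ∈ FIRST(bb)
Entry: A -> bb


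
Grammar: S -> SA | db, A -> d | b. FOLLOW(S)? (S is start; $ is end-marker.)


$ ∈ FOLLOW(S). For each A -> αBβ: add FIRST(β)\{ε} to FOLLOW(B); if β nullable, add FOLLOW(A).
FOLLOW(S) = {$, b, d}


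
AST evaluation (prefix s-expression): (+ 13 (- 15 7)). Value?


Evaluate inner: (- 15 7) = 8
Evaluate root: (+ 13 8) = 21
Result: 21


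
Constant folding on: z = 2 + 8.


2 + 8 = 10 at compile time
Optimized: z = 10


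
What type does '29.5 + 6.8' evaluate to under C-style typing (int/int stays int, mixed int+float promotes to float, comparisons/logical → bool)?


Operand types: float + float
Rule: mixed int/float promotes to float; int/int stays int
Result type: float


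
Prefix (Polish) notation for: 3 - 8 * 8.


'*' binds tighter: tree is (- 3 (* 8 8))
Prefix: - 3 * 8 8


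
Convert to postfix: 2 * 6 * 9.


Left to right (same or higher precedence on left)
Postfix: 2 6 * 9 *


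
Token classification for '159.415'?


Pattern: digits with a decimal point
Type: FLOAT_LITERAL


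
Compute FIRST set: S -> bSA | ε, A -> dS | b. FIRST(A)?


Per alternative of A: FIRST(dS) = {d}; FIRST(b) = {b}
FIRST(A) = {b, d}


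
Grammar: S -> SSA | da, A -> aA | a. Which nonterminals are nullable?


A nonterminal is nullable iff some alternative derives ε (directly, or every symbol in it is nullable)
Nullable: {}


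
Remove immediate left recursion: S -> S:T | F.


Left-recursive alternatives: S:T; non-recursive: F
Introduce S': S -> FS', S' -> :TS' | ε


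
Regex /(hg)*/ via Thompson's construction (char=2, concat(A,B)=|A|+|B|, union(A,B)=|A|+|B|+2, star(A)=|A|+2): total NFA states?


Syntax tree has 2 char leaf(s), 0 union(s), 1 star(s)
chars contribute 2×2 = 4; each union adds +2; each star adds +2
Total: 4 + 0 + 2 = 6 states


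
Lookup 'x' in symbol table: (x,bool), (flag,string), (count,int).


Lookup 'x' → type bool


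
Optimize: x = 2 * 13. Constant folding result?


2 * 13 = 26 at compile time
Optimized: x = 26


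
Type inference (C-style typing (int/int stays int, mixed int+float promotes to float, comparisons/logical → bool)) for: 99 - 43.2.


Operand types: int - float
Rule: mixed int/float promotes to float; int/int stays int
Result type: float
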